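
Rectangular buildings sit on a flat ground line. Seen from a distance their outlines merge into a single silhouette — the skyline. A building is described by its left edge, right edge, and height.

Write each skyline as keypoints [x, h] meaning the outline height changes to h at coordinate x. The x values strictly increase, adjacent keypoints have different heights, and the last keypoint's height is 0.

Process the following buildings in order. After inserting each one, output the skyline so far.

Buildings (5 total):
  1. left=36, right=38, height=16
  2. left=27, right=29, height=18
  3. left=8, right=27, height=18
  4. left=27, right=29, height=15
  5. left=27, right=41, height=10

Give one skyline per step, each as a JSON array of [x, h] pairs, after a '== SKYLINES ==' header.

== SKYLINES ==
[[36,16],[38,0]]
[[27,18],[29,0],[36,16],[38,0]]
[[8,18],[29,0],[36,16],[38,0]]
[[8,18],[29,0],[36,16],[38,0]]
[[8,18],[29,10],[36,16],[38,10],[41,0]]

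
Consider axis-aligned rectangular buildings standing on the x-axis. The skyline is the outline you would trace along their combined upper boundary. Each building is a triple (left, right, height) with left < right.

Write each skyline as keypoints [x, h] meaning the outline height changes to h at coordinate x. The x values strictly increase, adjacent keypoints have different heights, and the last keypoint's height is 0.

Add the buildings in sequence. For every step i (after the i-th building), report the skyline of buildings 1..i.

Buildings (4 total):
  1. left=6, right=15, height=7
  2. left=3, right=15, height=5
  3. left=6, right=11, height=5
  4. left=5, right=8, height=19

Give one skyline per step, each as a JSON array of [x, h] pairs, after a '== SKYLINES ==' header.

== SKYLINES ==
[[6,7],[15,0]]
[[3,5],[6,7],[15,0]]
[[3,5],[6,7],[15,0]]
[[3,5],[5,19],[8,7],[15,0]]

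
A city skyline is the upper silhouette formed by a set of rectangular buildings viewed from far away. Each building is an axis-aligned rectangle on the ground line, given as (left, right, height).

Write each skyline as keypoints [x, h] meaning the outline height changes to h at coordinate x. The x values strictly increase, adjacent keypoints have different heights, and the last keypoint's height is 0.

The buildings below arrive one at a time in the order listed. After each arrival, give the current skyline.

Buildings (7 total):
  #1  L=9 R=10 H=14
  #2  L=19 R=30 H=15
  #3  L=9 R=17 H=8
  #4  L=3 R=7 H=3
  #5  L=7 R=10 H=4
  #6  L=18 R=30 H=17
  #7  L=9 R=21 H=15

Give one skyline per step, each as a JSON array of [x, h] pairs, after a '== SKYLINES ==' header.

== SKYLINES ==
[[9,14],[10,0]]
[[9,14],[10,0],[19,15],[30,0]]
[[9,14],[10,8],[17,0],[19,15],[30,0]]
[[3,3],[7,0],[9,14],[10,8],[17,0],[19,15],[30,0]]
[[3,3],[7,4],[9,14],[10,8],[17,0],[19,15],[30,0]]
[[3,3],[7,4],[9,14],[10,8],[17,0],[18,17],[30,0]]
[[3,3],[7,4],[9,15],[18,17],[30,0]]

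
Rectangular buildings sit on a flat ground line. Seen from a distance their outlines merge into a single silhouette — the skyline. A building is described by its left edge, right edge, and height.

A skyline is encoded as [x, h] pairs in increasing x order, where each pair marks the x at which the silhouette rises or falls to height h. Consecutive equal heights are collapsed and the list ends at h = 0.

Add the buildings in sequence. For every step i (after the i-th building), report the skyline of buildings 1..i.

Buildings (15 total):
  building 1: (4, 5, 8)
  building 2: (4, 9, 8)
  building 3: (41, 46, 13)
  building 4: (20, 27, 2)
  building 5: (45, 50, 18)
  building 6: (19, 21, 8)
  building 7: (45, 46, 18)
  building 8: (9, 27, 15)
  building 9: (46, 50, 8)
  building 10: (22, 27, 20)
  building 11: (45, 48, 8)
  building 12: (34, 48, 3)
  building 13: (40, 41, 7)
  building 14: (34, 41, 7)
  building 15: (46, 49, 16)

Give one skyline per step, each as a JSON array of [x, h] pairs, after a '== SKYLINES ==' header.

== SKYLINES ==
[[4,8],[5,0]]
[[4,8],[9,0]]
[[4,8],[9,0],[41,13],[46,0]]
[[4,8],[9,0],[20,2],[27,0],[41,13],[46,0]]
[[4,8],[9,0],[20,2],[27,0],[41,13],[45,18],[50,0]]
[[4,8],[9,0],[19,8],[21,2],[27,0],[41,13],[45,18],[50,0]]
[[4,8],[9,0],[19,8],[21,2],[27,0],[41,13],[45,18],[50,0]]
[[4,8],[9,15],[27,0],[41,13],[45,18],[50,0]]
[[4,8],[9,15],[27,0],[41,13],[45,18],[50,0]]
[[4,8],[9,15],[22,20],[27,0],[41,13],[45,18],[50,0]]
[[4,8],[9,15],[22,20],[27,0],[41,13],[45,18],[50,0]]
[[4,8],[9,15],[22,20],[27,0],[34,3],[41,13],[45,18],[50,0]]
[[4,8],[9,15],[22,20],[27,0],[34,3],[40,7],[41,13],[45,18],[50,0]]
[[4,8],[9,15],[22,20],[27,0],[34,7],[41,13],[45,18],[50,0]]
[[4,8],[9,15],[22,20],[27,0],[34,7],[41,13],[45,18],[50,0]]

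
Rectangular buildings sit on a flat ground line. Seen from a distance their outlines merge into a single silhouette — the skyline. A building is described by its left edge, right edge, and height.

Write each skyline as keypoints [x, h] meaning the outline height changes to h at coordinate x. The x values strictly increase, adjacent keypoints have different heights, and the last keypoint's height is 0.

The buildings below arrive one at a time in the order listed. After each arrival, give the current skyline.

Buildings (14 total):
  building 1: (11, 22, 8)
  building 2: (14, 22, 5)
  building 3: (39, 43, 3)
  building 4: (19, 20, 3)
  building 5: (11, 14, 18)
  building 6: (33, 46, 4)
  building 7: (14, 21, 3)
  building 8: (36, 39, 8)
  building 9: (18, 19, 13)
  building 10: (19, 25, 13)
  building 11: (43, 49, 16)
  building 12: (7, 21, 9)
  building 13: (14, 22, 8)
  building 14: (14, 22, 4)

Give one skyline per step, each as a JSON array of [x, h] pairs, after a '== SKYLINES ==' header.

== SKYLINES ==
[[11,8],[22,0]]
[[11,8],[22,0]]
[[11,8],[22,0],[39,3],[43,0]]
[[11,8],[22,0],[39,3],[43,0]]
[[11,18],[14,8],[22,0],[39,3],[43,0]]
[[11,18],[14,8],[22,0],[33,4],[46,0]]
[[11,18],[14,8],[22,0],[33,4],[46,0]]
[[11,18],[14,8],[22,0],[33,4],[36,8],[39,4],[46,0]]
[[11,18],[14,8],[18,13],[19,8],[22,0],[33,4],[36,8],[39,4],[46,0]]
[[11,18],[14,8],[18,13],[25,0],[33,4],[36,8],[39,4],[46,0]]
[[11,18],[14,8],[18,13],[25,0],[33,4],[36,8],[39,4],[43,16],[49,0]]
[[7,9],[11,18],[14,9],[18,13],[25,0],[33,4],[36,8],[39,4],[43,16],[49,0]]
[[7,9],[11,18],[14,9],[18,13],[25,0],[33,4],[36,8],[39,4],[43,16],[49,0]]
[[7,9],[11,18],[14,9],[18,13],[25,0],[33,4],[36,8],[39,4],[43,16],[49,0]]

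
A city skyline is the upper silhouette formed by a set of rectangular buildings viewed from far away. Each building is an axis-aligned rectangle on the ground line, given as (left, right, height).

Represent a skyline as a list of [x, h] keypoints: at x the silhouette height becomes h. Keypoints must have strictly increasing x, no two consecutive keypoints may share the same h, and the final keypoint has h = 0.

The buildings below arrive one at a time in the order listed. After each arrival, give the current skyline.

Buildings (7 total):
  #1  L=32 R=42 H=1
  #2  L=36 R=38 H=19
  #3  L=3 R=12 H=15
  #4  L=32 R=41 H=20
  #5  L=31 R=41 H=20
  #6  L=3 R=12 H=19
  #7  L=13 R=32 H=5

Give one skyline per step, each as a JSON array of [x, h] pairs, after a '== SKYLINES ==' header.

== SKYLINES ==
[[32,1],[42,0]]
[[32,1],[36,19],[38,1],[42,0]]
[[3,15],[12,0],[32,1],[36,19],[38,1],[42,0]]
[[3,15],[12,0],[32,20],[41,1],[42,0]]
[[3,15],[12,0],[31,20],[41,1],[42,0]]
[[3,19],[12,0],[31,20],[41,1],[42,0]]
[[3,19],[12,0],[13,5],[31,20],[41,1],[42,0]]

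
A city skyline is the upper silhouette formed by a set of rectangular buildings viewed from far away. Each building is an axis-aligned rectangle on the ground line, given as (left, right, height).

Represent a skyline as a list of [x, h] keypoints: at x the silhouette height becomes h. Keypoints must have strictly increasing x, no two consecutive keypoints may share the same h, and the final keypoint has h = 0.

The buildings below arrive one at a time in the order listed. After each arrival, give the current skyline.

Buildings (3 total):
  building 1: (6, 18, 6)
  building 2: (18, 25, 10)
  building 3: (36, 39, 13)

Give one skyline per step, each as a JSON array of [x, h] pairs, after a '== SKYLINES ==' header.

== SKYLINES ==
[[6,6],[18,0]]
[[6,6],[18,10],[25,0]]
[[6,6],[18,10],[25,0],[36,13],[39,0]]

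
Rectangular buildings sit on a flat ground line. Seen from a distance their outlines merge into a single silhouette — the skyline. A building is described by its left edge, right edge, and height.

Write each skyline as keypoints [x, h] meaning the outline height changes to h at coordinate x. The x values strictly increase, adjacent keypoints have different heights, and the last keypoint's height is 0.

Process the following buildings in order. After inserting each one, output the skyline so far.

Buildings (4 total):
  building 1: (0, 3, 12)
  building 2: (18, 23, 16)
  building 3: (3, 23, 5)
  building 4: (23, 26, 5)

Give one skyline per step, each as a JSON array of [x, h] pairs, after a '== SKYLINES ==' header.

== SKYLINES ==
[[0,12],[3,0]]
[[0,12],[3,0],[18,16],[23,0]]
[[0,12],[3,5],[18,16],[23,0]]
[[0,12],[3,5],[18,16],[23,5],[26,0]]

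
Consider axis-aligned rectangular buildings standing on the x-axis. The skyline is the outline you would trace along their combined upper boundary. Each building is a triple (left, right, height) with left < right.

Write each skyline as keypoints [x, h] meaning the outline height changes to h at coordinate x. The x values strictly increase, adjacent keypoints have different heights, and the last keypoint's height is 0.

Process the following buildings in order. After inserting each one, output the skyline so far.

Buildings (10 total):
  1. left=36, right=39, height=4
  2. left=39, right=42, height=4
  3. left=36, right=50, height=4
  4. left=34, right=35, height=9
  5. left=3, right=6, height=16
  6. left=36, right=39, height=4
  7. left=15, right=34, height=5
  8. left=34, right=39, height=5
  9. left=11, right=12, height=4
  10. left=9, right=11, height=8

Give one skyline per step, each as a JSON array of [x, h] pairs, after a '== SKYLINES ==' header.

== SKYLINES ==
[[36,4],[39,0]]
[[36,4],[42,0]]
[[36,4],[50,0]]
[[34,9],[35,0],[36,4],[50,0]]
[[3,16],[6,0],[34,9],[35,0],[36,4],[50,0]]
[[3,16],[6,0],[34,9],[35,0],[36,4],[50,0]]
[[3,16],[6,0],[15,5],[34,9],[35,0],[36,4],[50,0]]
[[3,16],[6,0],[15,5],[34,9],[35,5],[39,4],[50,0]]
[[3,16],[6,0],[11,4],[12,0],[15,5],[34,9],[35,5],[39,4],[50,0]]
[[3,16],[6,0],[9,8],[11,4],[12,0],[15,5],[34,9],[35,5],[39,4],[50,0]]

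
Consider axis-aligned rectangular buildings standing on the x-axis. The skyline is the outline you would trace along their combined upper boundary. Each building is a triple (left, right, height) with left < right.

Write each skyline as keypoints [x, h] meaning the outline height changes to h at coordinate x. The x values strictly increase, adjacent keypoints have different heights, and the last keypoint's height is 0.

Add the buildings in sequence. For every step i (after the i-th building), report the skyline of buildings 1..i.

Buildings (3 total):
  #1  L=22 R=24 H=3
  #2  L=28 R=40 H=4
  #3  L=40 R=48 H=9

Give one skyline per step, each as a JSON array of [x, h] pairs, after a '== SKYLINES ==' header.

== SKYLINES ==
[[22,3],[24,0]]
[[22,3],[24,0],[28,4],[40,0]]
[[22,3],[24,0],[28,4],[40,9],[48,0]]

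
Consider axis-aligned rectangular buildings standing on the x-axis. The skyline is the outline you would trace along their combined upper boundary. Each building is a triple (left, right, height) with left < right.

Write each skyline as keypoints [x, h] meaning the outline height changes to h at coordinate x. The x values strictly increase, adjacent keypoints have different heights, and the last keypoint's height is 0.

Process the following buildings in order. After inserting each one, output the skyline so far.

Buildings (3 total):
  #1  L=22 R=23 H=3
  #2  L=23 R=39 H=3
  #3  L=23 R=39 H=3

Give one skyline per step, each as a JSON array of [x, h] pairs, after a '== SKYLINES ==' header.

== SKYLINES ==
[[22,3],[23,0]]
[[22,3],[39,0]]
[[22,3],[39,0]]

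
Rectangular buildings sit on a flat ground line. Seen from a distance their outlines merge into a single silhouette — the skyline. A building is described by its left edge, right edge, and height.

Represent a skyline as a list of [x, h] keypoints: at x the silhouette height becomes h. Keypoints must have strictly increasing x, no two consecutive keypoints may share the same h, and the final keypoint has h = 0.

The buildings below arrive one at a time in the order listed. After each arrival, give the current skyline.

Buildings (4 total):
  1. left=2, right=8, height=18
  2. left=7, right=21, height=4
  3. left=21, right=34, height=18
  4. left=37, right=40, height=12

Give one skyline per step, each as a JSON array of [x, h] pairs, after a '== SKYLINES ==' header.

== SKYLINES ==
[[2,18],[8,0]]
[[2,18],[8,4],[21,0]]
[[2,18],[8,4],[21,18],[34,0]]
[[2,18],[8,4],[21,18],[34,0],[37,12],[40,0]]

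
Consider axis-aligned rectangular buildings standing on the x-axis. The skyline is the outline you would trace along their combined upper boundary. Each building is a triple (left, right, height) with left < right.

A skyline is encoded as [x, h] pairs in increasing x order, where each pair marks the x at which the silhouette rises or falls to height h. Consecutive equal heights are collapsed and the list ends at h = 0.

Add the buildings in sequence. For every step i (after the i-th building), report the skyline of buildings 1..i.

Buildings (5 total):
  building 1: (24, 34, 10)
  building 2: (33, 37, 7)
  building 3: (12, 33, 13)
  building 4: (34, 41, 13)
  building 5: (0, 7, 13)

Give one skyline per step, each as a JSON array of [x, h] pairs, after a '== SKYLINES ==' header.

== SKYLINES ==
[[24,10],[34,0]]
[[24,10],[34,7],[37,0]]
[[12,13],[33,10],[34,7],[37,0]]
[[12,13],[33,10],[34,13],[41,0]]
[[0,13],[7,0],[12,13],[33,10],[34,13],[41,0]]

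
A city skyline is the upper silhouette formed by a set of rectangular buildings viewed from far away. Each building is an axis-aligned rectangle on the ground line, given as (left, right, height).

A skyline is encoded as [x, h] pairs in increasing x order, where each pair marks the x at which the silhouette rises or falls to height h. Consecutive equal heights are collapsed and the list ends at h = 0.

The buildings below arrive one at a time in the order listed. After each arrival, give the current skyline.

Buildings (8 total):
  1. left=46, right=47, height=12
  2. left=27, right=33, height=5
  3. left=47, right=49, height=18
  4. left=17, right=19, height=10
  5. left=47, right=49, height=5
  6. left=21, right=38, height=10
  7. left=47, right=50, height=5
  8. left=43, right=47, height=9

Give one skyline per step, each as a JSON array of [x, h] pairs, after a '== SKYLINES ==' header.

== SKYLINES ==
[[46,12],[47,0]]
[[27,5],[33,0],[46,12],[47,0]]
[[27,5],[33,0],[46,12],[47,18],[49,0]]
[[17,10],[19,0],[27,5],[33,0],[46,12],[47,18],[49,0]]
[[17,10],[19,0],[27,5],[33,0],[46,12],[47,18],[49,0]]
[[17,10],[19,0],[21,10],[38,0],[46,12],[47,18],[49,0]]
[[17,10],[19,0],[21,10],[38,0],[46,12],[47,18],[49,5],[50,0]]
[[17,10],[19,0],[21,10],[38,0],[43,9],[46,12],[47,18],[49,5],[50,0]]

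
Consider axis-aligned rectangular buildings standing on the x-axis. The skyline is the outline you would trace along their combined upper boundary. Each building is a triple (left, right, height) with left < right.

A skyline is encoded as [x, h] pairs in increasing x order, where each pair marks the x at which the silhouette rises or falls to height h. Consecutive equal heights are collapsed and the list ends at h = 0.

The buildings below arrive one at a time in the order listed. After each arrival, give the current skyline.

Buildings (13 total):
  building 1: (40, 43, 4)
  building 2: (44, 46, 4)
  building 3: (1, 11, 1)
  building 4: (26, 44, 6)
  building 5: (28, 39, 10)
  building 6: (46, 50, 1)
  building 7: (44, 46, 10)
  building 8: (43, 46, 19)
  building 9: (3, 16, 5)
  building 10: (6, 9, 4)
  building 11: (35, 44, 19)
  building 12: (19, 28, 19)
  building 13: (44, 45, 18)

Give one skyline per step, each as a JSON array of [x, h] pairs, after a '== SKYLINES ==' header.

== SKYLINES ==
[[40,4],[43,0]]
[[40,4],[43,0],[44,4],[46,0]]
[[1,1],[11,0],[40,4],[43,0],[44,4],[46,0]]
[[1,1],[11,0],[26,6],[44,4],[46,0]]
[[1,1],[11,0],[26,6],[28,10],[39,6],[44,4],[46,0]]
[[1,1],[11,0],[26,6],[28,10],[39,6],[44,4],[46,1],[50,0]]
[[1,1],[11,0],[26,6],[28,10],[39,6],[44,10],[46,1],[50,0]]
[[1,1],[11,0],[26,6],[28,10],[39,6],[43,19],[46,1],[50,0]]
[[1,1],[3,5],[16,0],[26,6],[28,10],[39,6],[43,19],[46,1],[50,0]]
[[1,1],[3,5],[16,0],[26,6],[28,10],[39,6],[43,19],[46,1],[50,0]]
[[1,1],[3,5],[16,0],[26,6],[28,10],[35,19],[46,1],[50,0]]
[[1,1],[3,5],[16,0],[19,19],[28,10],[35,19],[46,1],[50,0]]
[[1,1],[3,5],[16,0],[19,19],[28,10],[35,19],[46,1],[50,0]]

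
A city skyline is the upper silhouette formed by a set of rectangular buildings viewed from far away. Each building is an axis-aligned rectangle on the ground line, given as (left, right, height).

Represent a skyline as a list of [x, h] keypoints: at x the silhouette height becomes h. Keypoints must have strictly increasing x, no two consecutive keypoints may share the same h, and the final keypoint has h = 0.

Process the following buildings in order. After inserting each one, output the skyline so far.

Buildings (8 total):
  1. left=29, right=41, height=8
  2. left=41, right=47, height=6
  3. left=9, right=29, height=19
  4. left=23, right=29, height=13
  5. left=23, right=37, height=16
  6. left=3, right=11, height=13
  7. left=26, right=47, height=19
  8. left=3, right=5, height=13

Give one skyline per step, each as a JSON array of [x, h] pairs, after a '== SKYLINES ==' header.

== SKYLINES ==
[[29,8],[41,0]]
[[29,8],[41,6],[47,0]]
[[9,19],[29,8],[41,6],[47,0]]
[[9,19],[29,8],[41,6],[47,0]]
[[9,19],[29,16],[37,8],[41,6],[47,0]]
[[3,13],[9,19],[29,16],[37,8],[41,6],[47,0]]
[[3,13],[9,19],[47,0]]
[[3,13],[9,19],[47,0]]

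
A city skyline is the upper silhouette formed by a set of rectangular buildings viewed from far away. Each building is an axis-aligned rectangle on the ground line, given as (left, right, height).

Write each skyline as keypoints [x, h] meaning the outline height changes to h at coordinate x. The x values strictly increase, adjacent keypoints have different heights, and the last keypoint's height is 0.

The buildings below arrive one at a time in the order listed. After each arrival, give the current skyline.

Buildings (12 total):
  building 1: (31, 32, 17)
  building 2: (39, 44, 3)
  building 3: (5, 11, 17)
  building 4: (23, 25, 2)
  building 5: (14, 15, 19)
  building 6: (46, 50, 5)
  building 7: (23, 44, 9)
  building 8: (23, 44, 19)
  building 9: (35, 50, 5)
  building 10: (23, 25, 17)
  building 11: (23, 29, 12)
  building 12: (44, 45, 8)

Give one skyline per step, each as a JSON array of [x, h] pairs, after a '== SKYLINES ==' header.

== SKYLINES ==
[[31,17],[32,0]]
[[31,17],[32,0],[39,3],[44,0]]
[[5,17],[11,0],[31,17],[32,0],[39,3],[44,0]]
[[5,17],[11,0],[23,2],[25,0],[31,17],[32,0],[39,3],[44,0]]
[[5,17],[11,0],[14,19],[15,0],[23,2],[25,0],[31,17],[32,0],[39,3],[44,0]]
[[5,17],[11,0],[14,19],[15,0],[23,2],[25,0],[31,17],[32,0],[39,3],[44,0],[46,5],[50,0]]
[[5,17],[11,0],[14,19],[15,0],[23,9],[31,17],[32,9],[44,0],[46,5],[50,0]]
[[5,17],[11,0],[14,19],[15,0],[23,19],[44,0],[46,5],[50,0]]
[[5,17],[11,0],[14,19],[15,0],[23,19],[44,5],[50,0]]
[[5,17],[11,0],[14,19],[15,0],[23,19],[44,5],[50,0]]
[[5,17],[11,0],[14,19],[15,0],[23,19],[44,5],[50,0]]
[[5,17],[11,0],[14,19],[15,0],[23,19],[44,8],[45,5],[50,0]]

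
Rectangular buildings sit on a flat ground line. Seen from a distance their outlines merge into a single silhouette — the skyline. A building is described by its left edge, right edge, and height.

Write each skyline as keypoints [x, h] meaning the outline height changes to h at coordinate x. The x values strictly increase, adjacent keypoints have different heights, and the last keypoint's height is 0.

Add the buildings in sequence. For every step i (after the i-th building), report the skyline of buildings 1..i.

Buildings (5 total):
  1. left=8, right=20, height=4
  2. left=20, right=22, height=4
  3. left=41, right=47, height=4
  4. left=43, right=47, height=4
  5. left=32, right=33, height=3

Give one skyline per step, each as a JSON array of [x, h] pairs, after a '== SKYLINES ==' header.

== SKYLINES ==
[[8,4],[20,0]]
[[8,4],[22,0]]
[[8,4],[22,0],[41,4],[47,0]]
[[8,4],[22,0],[41,4],[47,0]]
[[8,4],[22,0],[32,3],[33,0],[41,4],[47,0]]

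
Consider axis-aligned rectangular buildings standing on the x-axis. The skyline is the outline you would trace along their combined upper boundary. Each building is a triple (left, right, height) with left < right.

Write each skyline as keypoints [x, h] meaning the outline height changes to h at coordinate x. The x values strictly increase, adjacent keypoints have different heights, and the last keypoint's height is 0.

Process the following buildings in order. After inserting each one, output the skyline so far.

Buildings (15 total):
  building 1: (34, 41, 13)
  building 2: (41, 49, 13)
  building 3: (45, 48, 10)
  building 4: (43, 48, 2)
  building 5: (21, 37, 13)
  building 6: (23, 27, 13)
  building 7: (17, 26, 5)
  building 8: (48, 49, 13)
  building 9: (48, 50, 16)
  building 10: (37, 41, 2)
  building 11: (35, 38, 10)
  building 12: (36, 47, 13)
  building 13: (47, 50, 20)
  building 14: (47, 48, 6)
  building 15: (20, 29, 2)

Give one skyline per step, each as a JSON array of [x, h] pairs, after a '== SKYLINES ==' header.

== SKYLINES ==
[[34,13],[41,0]]
[[34,13],[49,0]]
[[34,13],[49,0]]
[[34,13],[49,0]]
[[21,13],[49,0]]
[[21,13],[49,0]]
[[17,5],[21,13],[49,0]]
[[17,5],[21,13],[49,0]]
[[17,5],[21,13],[48,16],[50,0]]
[[17,5],[21,13],[48,16],[50,0]]
[[17,5],[21,13],[48,16],[50,0]]
[[17,5],[21,13],[48,16],[50,0]]
[[17,5],[21,13],[47,20],[50,0]]
[[17,5],[21,13],[47,20],[50,0]]
[[17,5],[21,13],[47,20],[50,0]]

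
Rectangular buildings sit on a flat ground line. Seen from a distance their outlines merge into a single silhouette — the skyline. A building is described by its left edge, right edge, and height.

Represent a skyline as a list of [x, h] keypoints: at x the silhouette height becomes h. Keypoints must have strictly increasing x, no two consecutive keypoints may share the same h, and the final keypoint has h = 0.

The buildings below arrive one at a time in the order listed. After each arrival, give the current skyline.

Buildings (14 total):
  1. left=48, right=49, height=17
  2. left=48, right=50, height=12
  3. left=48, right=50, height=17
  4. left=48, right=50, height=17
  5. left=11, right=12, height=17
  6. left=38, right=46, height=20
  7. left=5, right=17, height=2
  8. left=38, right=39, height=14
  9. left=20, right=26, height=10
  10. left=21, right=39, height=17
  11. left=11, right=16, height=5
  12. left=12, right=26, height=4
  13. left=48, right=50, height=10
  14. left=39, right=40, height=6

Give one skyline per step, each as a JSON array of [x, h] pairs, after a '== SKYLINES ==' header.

== SKYLINES ==
[[48,17],[49,0]]
[[48,17],[49,12],[50,0]]
[[48,17],[50,0]]
[[48,17],[50,0]]
[[11,17],[12,0],[48,17],[50,0]]
[[11,17],[12,0],[38,20],[46,0],[48,17],[50,0]]
[[5,2],[11,17],[12,2],[17,0],[38,20],[46,0],[48,17],[50,0]]
[[5,2],[11,17],[12,2],[17,0],[38,20],[46,0],[48,17],[50,0]]
[[5,2],[11,17],[12,2],[17,0],[20,10],[26,0],[38,20],[46,0],[48,17],[50,0]]
[[5,2],[11,17],[12,2],[17,0],[20,10],[21,17],[38,20],[46,0],[48,17],[50,0]]
[[5,2],[11,17],[12,5],[16,2],[17,0],[20,10],[21,17],[38,20],[46,0],[48,17],[50,0]]
[[5,2],[11,17],[12,5],[16,4],[20,10],[21,17],[38,20],[46,0],[48,17],[50,0]]
[[5,2],[11,17],[12,5],[16,4],[20,10],[21,17],[38,20],[46,0],[48,17],[50,0]]
[[5,2],[11,17],[12,5],[16,4],[20,10],[21,17],[38,20],[46,0],[48,17],[50,0]]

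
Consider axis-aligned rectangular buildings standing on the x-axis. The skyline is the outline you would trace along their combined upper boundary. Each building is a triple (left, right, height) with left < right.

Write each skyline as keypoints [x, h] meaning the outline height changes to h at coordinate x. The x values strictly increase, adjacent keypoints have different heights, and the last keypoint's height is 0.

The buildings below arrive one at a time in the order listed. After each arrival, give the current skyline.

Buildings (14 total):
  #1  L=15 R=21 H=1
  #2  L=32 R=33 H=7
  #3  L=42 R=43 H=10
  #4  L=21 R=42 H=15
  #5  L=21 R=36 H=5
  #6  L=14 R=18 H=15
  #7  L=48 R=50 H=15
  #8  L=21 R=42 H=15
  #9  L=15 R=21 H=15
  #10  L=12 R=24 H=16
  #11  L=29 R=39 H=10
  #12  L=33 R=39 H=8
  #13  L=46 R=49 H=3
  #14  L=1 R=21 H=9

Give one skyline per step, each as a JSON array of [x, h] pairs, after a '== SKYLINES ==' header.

== SKYLINES ==
[[15,1],[21,0]]
[[15,1],[21,0],[32,7],[33,0]]
[[15,1],[21,0],[32,7],[33,0],[42,10],[43,0]]
[[15,1],[21,15],[42,10],[43,0]]
[[15,1],[21,15],[42,10],[43,0]]
[[14,15],[18,1],[21,15],[42,10],[43,0]]
[[14,15],[18,1],[21,15],[42,10],[43,0],[48,15],[50,0]]
[[14,15],[18,1],[21,15],[42,10],[43,0],[48,15],[50,0]]
[[14,15],[42,10],[43,0],[48,15],[50,0]]
[[12,16],[24,15],[42,10],[43,0],[48,15],[50,0]]
[[12,16],[24,15],[42,10],[43,0],[48,15],[50,0]]
[[12,16],[24,15],[42,10],[43,0],[48,15],[50,0]]
[[12,16],[24,15],[42,10],[43,0],[46,3],[48,15],[50,0]]
[[1,9],[12,16],[24,15],[42,10],[43,0],[46,3],[48,15],[50,0]]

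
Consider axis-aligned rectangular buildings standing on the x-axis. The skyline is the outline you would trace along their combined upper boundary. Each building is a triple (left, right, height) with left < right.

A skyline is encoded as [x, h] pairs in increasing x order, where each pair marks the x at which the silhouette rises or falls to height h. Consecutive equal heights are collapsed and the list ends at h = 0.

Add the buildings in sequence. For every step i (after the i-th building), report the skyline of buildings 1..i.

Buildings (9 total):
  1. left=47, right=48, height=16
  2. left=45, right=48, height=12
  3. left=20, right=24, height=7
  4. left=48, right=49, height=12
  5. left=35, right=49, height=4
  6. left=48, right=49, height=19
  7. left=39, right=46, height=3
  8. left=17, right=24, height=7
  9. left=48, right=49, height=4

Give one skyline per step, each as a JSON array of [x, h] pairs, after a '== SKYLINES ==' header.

== SKYLINES ==
[[47,16],[48,0]]
[[45,12],[47,16],[48,0]]
[[20,7],[24,0],[45,12],[47,16],[48,0]]
[[20,7],[24,0],[45,12],[47,16],[48,12],[49,0]]
[[20,7],[24,0],[35,4],[45,12],[47,16],[48,12],[49,0]]
[[20,7],[24,0],[35,4],[45,12],[47,16],[48,19],[49,0]]
[[20,7],[24,0],[35,4],[45,12],[47,16],[48,19],[49,0]]
[[17,7],[24,0],[35,4],[45,12],[47,16],[48,19],[49,0]]
[[17,7],[24,0],[35,4],[45,12],[47,16],[48,19],[49,0]]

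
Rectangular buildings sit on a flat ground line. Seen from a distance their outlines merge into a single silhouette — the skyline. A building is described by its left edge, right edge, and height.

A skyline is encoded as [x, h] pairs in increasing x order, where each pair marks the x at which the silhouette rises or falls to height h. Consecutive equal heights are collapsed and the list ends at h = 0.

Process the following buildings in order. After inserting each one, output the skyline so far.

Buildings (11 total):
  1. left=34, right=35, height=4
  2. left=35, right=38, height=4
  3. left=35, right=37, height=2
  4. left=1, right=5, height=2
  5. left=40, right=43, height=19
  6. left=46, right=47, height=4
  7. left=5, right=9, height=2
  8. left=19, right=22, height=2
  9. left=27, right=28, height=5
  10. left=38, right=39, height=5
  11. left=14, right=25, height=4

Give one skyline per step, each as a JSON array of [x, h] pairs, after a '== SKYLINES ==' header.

== SKYLINES ==
[[34,4],[35,0]]
[[34,4],[38,0]]
[[34,4],[38,0]]
[[1,2],[5,0],[34,4],[38,0]]
[[1,2],[5,0],[34,4],[38,0],[40,19],[43,0]]
[[1,2],[5,0],[34,4],[38,0],[40,19],[43,0],[46,4],[47,0]]
[[1,2],[9,0],[34,4],[38,0],[40,19],[43,0],[46,4],[47,0]]
[[1,2],[9,0],[19,2],[22,0],[34,4],[38,0],[40,19],[43,0],[46,4],[47,0]]
[[1,2],[9,0],[19,2],[22,0],[27,5],[28,0],[34,4],[38,0],[40,19],[43,0],[46,4],[47,0]]
[[1,2],[9,0],[19,2],[22,0],[27,5],[28,0],[34,4],[38,5],[39,0],[40,19],[43,0],[46,4],[47,0]]
[[1,2],[9,0],[14,4],[25,0],[27,5],[28,0],[34,4],[38,5],[39,0],[40,19],[43,0],[46,4],[47,0]]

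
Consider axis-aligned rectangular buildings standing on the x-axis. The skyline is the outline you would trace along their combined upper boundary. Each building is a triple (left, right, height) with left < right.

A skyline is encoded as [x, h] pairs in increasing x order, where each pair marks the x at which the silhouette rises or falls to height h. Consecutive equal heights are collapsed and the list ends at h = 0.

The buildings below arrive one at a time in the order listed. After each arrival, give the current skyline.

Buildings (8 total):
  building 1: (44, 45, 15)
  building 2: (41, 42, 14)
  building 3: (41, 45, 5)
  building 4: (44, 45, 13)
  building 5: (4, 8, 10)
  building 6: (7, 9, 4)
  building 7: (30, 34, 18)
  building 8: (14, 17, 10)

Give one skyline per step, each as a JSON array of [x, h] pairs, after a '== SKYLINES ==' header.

== SKYLINES ==
[[44,15],[45,0]]
[[41,14],[42,0],[44,15],[45,0]]
[[41,14],[42,5],[44,15],[45,0]]
[[41,14],[42,5],[44,15],[45,0]]
[[4,10],[8,0],[41,14],[42,5],[44,15],[45,0]]
[[4,10],[8,4],[9,0],[41,14],[42,5],[44,15],[45,0]]
[[4,10],[8,4],[9,0],[30,18],[34,0],[41,14],[42,5],[44,15],[45,0]]
[[4,10],[8,4],[9,0],[14,10],[17,0],[30,18],[34,0],[41,14],[42,5],[44,15],[45,0]]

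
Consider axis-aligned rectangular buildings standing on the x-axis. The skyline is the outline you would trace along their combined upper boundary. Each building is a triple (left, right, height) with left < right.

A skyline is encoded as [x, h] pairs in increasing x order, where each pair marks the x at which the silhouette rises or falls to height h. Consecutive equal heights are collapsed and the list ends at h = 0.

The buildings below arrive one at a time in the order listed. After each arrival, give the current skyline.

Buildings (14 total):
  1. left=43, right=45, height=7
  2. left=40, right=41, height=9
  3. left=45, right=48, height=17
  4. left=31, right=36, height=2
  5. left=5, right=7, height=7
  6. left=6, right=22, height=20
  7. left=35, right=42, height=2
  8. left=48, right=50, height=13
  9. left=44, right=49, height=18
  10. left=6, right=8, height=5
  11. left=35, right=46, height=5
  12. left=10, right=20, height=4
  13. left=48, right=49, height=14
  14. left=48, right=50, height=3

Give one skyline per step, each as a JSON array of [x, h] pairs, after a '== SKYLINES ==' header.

== SKYLINES ==
[[43,7],[45,0]]
[[40,9],[41,0],[43,7],[45,0]]
[[40,9],[41,0],[43,7],[45,17],[48,0]]
[[31,2],[36,0],[40,9],[41,0],[43,7],[45,17],[48,0]]
[[5,7],[7,0],[31,2],[36,0],[40,9],[41,0],[43,7],[45,17],[48,0]]
[[5,7],[6,20],[22,0],[31,2],[36,0],[40,9],[41,0],[43,7],[45,17],[48,0]]
[[5,7],[6,20],[22,0],[31,2],[40,9],[41,2],[42,0],[43,7],[45,17],[48,0]]
[[5,7],[6,20],[22,0],[31,2],[40,9],[41,2],[42,0],[43,7],[45,17],[48,13],[50,0]]
[[5,7],[6,20],[22,0],[31,2],[40,9],[41,2],[42,0],[43,7],[44,18],[49,13],[50,0]]
[[5,7],[6,20],[22,0],[31,2],[40,9],[41,2],[42,0],[43,7],[44,18],[49,13],[50,0]]
[[5,7],[6,20],[22,0],[31,2],[35,5],[40,9],[41,5],[43,7],[44,18],[49,13],[50,0]]
[[5,7],[6,20],[22,0],[31,2],[35,5],[40,9],[41,5],[43,7],[44,18],[49,13],[50,0]]
[[5,7],[6,20],[22,0],[31,2],[35,5],[40,9],[41,5],[43,7],[44,18],[49,13],[50,0]]
[[5,7],[6,20],[22,0],[31,2],[35,5],[40,9],[41,5],[43,7],[44,18],[49,13],[50,0]]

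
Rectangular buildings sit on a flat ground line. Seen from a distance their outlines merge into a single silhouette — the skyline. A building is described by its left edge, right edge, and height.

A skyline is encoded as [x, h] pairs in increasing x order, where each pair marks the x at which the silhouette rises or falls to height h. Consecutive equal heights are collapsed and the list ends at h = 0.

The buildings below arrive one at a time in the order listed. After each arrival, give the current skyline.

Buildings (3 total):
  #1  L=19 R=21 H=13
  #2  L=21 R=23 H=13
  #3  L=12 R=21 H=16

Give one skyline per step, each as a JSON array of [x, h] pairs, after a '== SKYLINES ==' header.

== SKYLINES ==
[[19,13],[21,0]]
[[19,13],[23,0]]
[[12,16],[21,13],[23,0]]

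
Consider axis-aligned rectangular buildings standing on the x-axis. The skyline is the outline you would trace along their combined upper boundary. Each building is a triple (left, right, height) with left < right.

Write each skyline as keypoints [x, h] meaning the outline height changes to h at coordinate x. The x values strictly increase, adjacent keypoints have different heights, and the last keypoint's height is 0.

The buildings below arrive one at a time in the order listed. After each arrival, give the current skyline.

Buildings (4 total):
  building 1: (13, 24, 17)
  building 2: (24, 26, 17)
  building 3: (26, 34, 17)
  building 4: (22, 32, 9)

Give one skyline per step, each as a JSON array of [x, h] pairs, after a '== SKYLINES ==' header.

== SKYLINES ==
[[13,17],[24,0]]
[[13,17],[26,0]]
[[13,17],[34,0]]
[[13,17],[34,0]]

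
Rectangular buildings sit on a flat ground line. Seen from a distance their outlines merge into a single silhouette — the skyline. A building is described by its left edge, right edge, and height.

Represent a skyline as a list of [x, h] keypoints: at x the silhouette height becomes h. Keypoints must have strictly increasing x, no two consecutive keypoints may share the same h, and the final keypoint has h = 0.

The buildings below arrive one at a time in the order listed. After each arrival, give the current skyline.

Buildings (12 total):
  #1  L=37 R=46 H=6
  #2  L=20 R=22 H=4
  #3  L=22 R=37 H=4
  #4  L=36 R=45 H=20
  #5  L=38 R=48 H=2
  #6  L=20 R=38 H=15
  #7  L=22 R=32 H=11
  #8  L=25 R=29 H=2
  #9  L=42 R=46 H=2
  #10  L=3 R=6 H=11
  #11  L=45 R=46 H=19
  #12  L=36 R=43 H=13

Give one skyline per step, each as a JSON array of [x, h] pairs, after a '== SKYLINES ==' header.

== SKYLINES ==
[[37,6],[46,0]]
[[20,4],[22,0],[37,6],[46,0]]
[[20,4],[37,6],[46,0]]
[[20,4],[36,20],[45,6],[46,0]]
[[20,4],[36,20],[45,6],[46,2],[48,0]]
[[20,15],[36,20],[45,6],[46,2],[48,0]]
[[20,15],[36,20],[45,6],[46,2],[48,0]]
[[20,15],[36,20],[45,6],[46,2],[48,0]]
[[20,15],[36,20],[45,6],[46,2],[48,0]]
[[3,11],[6,0],[20,15],[36,20],[45,6],[46,2],[48,0]]
[[3,11],[6,0],[20,15],[36,20],[45,19],[46,2],[48,0]]
[[3,11],[6,0],[20,15],[36,20],[45,19],[46,2],[48,0]]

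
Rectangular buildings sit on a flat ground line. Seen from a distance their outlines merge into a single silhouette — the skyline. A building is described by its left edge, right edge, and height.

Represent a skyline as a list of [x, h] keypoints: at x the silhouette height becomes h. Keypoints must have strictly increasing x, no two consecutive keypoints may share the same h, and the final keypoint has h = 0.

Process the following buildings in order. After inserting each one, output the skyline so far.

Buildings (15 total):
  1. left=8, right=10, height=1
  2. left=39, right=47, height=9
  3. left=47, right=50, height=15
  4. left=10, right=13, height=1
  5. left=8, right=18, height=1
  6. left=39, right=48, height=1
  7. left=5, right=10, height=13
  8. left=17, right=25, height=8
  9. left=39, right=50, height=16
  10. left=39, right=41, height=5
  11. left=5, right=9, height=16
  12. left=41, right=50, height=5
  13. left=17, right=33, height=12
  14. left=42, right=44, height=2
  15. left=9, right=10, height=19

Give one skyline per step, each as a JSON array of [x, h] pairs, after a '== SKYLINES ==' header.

== SKYLINES ==
[[8,1],[10,0]]
[[8,1],[10,0],[39,9],[47,0]]
[[8,1],[10,0],[39,9],[47,15],[50,0]]
[[8,1],[13,0],[39,9],[47,15],[50,0]]
[[8,1],[18,0],[39,9],[47,15],[50,0]]
[[8,1],[18,0],[39,9],[47,15],[50,0]]
[[5,13],[10,1],[18,0],[39,9],[47,15],[50,0]]
[[5,13],[10,1],[17,8],[25,0],[39,9],[47,15],[50,0]]
[[5,13],[10,1],[17,8],[25,0],[39,16],[50,0]]
[[5,13],[10,1],[17,8],[25,0],[39,16],[50,0]]
[[5,16],[9,13],[10,1],[17,8],[25,0],[39,16],[50,0]]
[[5,16],[9,13],[10,1],[17,8],[25,0],[39,16],[50,0]]
[[5,16],[9,13],[10,1],[17,12],[33,0],[39,16],[50,0]]
[[5,16],[9,13],[10,1],[17,12],[33,0],[39,16],[50,0]]
[[5,16],[9,19],[10,1],[17,12],[33,0],[39,16],[50,0]]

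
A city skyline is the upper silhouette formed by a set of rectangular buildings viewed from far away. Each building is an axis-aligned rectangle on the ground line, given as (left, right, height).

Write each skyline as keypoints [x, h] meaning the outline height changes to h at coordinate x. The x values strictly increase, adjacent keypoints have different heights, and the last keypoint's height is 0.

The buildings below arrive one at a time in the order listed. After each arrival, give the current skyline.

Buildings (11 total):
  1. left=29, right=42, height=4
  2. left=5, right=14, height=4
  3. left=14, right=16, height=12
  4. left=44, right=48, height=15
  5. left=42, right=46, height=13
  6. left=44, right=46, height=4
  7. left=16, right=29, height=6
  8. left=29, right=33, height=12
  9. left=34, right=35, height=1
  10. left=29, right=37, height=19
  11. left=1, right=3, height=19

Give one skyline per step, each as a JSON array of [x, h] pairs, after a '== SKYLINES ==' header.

== SKYLINES ==
[[29,4],[42,0]]
[[5,4],[14,0],[29,4],[42,0]]
[[5,4],[14,12],[16,0],[29,4],[42,0]]
[[5,4],[14,12],[16,0],[29,4],[42,0],[44,15],[48,0]]
[[5,4],[14,12],[16,0],[29,4],[42,13],[44,15],[48,0]]
[[5,4],[14,12],[16,0],[29,4],[42,13],[44,15],[48,0]]
[[5,4],[14,12],[16,6],[29,4],[42,13],[44,15],[48,0]]
[[5,4],[14,12],[16,6],[29,12],[33,4],[42,13],[44,15],[48,0]]
[[5,4],[14,12],[16,6],[29,12],[33,4],[42,13],[44,15],[48,0]]
[[5,4],[14,12],[16,6],[29,19],[37,4],[42,13],[44,15],[48,0]]
[[1,19],[3,0],[5,4],[14,12],[16,6],[29,19],[37,4],[42,13],[44,15],[48,0]]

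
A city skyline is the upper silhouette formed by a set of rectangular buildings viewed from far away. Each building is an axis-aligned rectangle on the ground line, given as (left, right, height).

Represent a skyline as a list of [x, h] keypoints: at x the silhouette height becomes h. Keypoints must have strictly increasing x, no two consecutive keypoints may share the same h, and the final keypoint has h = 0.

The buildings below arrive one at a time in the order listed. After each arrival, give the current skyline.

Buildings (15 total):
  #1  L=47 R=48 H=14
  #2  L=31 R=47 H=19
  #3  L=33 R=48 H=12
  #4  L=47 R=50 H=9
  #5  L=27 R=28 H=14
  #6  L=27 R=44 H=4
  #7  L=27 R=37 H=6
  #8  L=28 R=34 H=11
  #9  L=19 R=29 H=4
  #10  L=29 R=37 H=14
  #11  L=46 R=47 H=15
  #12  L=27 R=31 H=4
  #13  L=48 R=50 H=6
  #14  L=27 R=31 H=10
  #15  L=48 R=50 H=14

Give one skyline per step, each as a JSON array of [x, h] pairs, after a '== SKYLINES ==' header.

== SKYLINES ==
[[47,14],[48,0]]
[[31,19],[47,14],[48,0]]
[[31,19],[47,14],[48,0]]
[[31,19],[47,14],[48,9],[50,0]]
[[27,14],[28,0],[31,19],[47,14],[48,9],[50,0]]
[[27,14],[28,4],[31,19],[47,14],[48,9],[50,0]]
[[27,14],[28,6],[31,19],[47,14],[48,9],[50,0]]
[[27,14],[28,11],[31,19],[47,14],[48,9],[50,0]]
[[19,4],[27,14],[28,11],[31,19],[47,14],[48,9],[50,0]]
[[19,4],[27,14],[28,11],[29,14],[31,19],[47,14],[48,9],[50,0]]
[[19,4],[27,14],[28,11],[29,14],[31,19],[47,14],[48,9],[50,0]]
[[19,4],[27,14],[28,11],[29,14],[31,19],[47,14],[48,9],[50,0]]
[[19,4],[27,14],[28,11],[29,14],[31,19],[47,14],[48,9],[50,0]]
[[19,4],[27,14],[28,11],[29,14],[31,19],[47,14],[48,9],[50,0]]
[[19,4],[27,14],[28,11],[29,14],[31,19],[47,14],[50,0]]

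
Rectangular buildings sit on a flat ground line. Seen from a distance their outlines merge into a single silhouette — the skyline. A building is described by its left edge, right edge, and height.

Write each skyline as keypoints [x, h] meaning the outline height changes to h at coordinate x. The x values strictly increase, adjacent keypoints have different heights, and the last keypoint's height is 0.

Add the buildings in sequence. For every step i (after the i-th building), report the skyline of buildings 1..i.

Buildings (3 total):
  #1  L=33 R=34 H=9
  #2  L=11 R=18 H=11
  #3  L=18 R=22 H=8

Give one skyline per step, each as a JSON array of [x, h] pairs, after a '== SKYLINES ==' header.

== SKYLINES ==
[[33,9],[34,0]]
[[11,11],[18,0],[33,9],[34,0]]
[[11,11],[18,8],[22,0],[33,9],[34,0]]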